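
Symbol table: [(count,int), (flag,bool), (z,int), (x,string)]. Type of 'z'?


Lookup 'z' → type int


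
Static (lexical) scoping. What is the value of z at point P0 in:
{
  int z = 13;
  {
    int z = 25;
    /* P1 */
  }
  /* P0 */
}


z declared in the same block as P0
z = 13


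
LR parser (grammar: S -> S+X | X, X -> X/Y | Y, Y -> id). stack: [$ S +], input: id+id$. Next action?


no handle ('S+' is not any RHS); shift 'id'
Action: shift


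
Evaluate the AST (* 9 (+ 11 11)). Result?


Evaluate inner: (+ 11 11) = 22
Evaluate root: (* 9 22) = 198
Result: 198


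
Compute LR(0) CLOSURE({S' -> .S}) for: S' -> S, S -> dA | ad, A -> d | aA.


Start: S' -> .S
For each item with dot before a nonterminal B, add B -> .γ for every B-production
Closure: [S' -> .S, S -> .dA, S -> .ad]


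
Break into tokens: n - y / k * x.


Scan left to right, longest-match per lexeme
Tokens: ID(n), OP(-), ID(y), OP(/), ID(k), OP(*), ID(x)


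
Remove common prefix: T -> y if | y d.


Common prefix: 'y'
Factored: T -> y T', T' -> if | d


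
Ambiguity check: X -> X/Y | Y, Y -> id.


precedence layered via separate nonterminal Y: deterministic
Unambiguous


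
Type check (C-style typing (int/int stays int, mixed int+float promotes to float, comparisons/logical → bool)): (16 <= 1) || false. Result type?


Operand types: bool || bool
Rule: logical operators take bool operands and yield bool
Result type: bool


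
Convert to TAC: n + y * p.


Break into single-operator statements:
t1 = y * p
t2 = n + t1


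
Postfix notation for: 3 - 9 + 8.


Left to right (same or higher precedence on left)
Postfix: 3 9 - 8 +


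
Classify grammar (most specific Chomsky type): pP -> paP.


LHS has context (more than one symbol) and |LHS| ≤ |RHS|
Classification: Type 1 (Context-Sensitive)


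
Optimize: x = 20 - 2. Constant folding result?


20 - 2 = 18 at compile time
Optimized: x = 18


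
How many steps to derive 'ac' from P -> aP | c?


Derivation: P => aP => ac
Steps: 2


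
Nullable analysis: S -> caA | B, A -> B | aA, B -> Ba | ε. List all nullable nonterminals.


A nonterminal is nullable iff some alternative derives ε (directly, or every symbol in it is nullable)
Nullable: {A, B, S}


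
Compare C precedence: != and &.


'!=' is equality (level 6); '&' is bitwise AND (level 5)
Higher level binds tighter
'!=' has higher precedence than '&'


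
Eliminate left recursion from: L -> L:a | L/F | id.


Left-recursive alternatives: L:a, L/F; non-recursive: id
Introduce L': L -> idL', L' -> :aL' | /FL' | ε


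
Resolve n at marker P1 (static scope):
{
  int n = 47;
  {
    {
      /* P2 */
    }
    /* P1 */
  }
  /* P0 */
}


P1's block does not declare n; resolves to the enclosing declaration at depth 0
n = 47


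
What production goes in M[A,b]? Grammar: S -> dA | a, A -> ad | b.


For [A, b]: 'b' ∈ FIRST(b)
Entry: A -> b


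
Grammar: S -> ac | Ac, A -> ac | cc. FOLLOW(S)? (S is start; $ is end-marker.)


$ ∈ FOLLOW(S). For each A -> αBβ: add FIRST(β)\{ε} to FOLLOW(B); if β nullable, add FOLLOW(A).
FOLLOW(S) = {$}


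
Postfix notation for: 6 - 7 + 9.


Left to right (same or higher precedence on left)
Postfix: 6 7 - 9 +


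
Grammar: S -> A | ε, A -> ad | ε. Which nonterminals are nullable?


A nonterminal is nullable iff some alternative derives ε (directly, or every symbol in it is nullable)
Nullable: {A, S}


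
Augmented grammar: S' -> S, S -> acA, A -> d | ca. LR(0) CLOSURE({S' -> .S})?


Start: S' -> .S
For each item with dot before a nonterminal B, add B -> .γ for every B-production
Closure: [S' -> .S, S -> .acA]


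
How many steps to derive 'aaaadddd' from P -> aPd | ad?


Derivation: P => aPd => aaPdd => aaaPddd => aaaadddd
Steps: 4


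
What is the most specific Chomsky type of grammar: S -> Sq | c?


Left-linear: every RHS is a terminal or one nonterminal followed by a terminal
Classification: Type 3 (Regular)


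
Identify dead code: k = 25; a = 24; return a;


k is assigned but never read
Dead: 'k = 25'


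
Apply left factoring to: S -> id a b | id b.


Common prefix: 'id'
Factored: S -> id S', S' -> a b | b


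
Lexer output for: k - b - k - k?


Scan left to right, longest-match per lexeme
Tokens: ID(k), OP(-), ID(b), OP(-), ID(k), OP(-), ID(k)


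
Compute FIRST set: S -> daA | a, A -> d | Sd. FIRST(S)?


Per alternative of S: FIRST(daA) = {d}; FIRST(a) = {a}
FIRST(S) = {a, d}


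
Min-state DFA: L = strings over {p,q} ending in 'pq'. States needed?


Track the longest suffix of input matching a prefix of 'pq': 3 classes (prefixes of length 0..2)
Minimal DFA: 3 states


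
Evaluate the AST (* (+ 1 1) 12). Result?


Evaluate inner: (+ 1 1) = 2
Evaluate root: (* 2 12) = 24
Result: 24


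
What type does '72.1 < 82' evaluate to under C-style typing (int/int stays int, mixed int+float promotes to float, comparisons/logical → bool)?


Operand types: float < int
Rule: comparison yields bool
Result type: bool


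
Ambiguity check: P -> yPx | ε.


balanced y^n…x^n: each string has a unique parse
Unambiguous


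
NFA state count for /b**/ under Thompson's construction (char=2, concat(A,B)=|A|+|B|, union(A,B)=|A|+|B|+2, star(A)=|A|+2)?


Syntax tree has 1 char leaf(s), 0 union(s), 2 star(s)
chars contribute 1×2 = 2; each union adds +2; each star adds +2
Total: 2 + 0 + 4 = 6 states


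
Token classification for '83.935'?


Pattern: digits with a decimal point
Type: FLOAT_LITERAL


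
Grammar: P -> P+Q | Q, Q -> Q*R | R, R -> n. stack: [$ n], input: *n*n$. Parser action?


'n' on top is the handle for R -> n
Action: reduce (R -> n)


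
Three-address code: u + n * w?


Break into single-operator statements:
t1 = n * w
t2 = u + t1


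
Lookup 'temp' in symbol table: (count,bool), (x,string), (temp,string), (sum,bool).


Lookup 'temp' → type string


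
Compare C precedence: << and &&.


'<<' is shift (level 8); '&&' is logical AND (level 2)
Higher level binds tighter
'<<' has higher precedence than '&&'


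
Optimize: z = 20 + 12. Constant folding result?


20 + 12 = 32 at compile time
Optimized: z = 32


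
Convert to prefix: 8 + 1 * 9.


'*' binds tighter: tree is (+ 8 (* 1 9))
Prefix: + 8 * 1 9


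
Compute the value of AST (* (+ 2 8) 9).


Evaluate inner: (+ 2 8) = 10
Evaluate root: (* 10 9) = 90
Result: 90


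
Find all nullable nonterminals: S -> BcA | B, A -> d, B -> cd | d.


A nonterminal is nullable iff some alternative derives ε (directly, or every symbol in it is nullable)
Nullable: {}


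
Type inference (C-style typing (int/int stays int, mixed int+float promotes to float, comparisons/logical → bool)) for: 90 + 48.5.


Operand types: int + float
Rule: mixed int/float promotes to float; int/int stays int
Result type: float


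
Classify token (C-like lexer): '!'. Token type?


Pattern: operator symbol
Type: OPERATOR


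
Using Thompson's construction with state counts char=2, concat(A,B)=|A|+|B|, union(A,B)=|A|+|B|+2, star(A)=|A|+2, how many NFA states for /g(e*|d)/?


Syntax tree has 3 char leaf(s), 1 union(s), 1 star(s)
chars contribute 3×2 = 6; each union adds +2; each star adds +2
Total: 6 + 2 + 2 = 10 states


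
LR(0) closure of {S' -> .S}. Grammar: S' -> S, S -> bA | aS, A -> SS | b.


Start: S' -> .S
For each item with dot before a nonterminal B, add B -> .γ for every B-production
Closure: [S' -> .S, S -> .bA, S -> .aS]


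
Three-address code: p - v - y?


Break into single-operator statements:
t1 = p - v
t2 = t1 - y


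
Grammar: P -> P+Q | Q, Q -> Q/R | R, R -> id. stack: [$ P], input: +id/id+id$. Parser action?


shift '+' to continue P -> P+Q
Action: shift


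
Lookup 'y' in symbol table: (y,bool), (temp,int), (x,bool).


Lookup 'y' → type bool


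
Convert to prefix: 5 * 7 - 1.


left-to-right (same/higher precedence on left): tree is (- (* 5 7) 1)
Prefix: - * 5 7 1


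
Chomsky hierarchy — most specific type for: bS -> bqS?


LHS has context (more than one symbol) and |LHS| ≤ |RHS|
Classification: Type 1 (Context-Sensitive)


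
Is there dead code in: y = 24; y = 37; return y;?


first assignment to y is overwritten before any read
Dead: 'y = 24'


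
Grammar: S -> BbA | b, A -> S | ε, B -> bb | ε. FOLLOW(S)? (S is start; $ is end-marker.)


$ ∈ FOLLOW(S). For each A -> αBβ: add FIRST(β)\{ε} to FOLLOW(B); if β nullable, add FOLLOW(A).
FOLLOW(S) = {$}


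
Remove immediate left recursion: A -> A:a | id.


Left-recursive alternatives: A:a; non-recursive: id
Introduce A': A -> idA', A' -> :aA' | ε


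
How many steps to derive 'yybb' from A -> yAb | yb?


Derivation: A => yAb => yybb
Steps: 2


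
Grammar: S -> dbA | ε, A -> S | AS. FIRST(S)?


Per alternative of S: FIRST(dbA) = {d}; FIRST(ε) = {ε}
FIRST(S) = {d, ε}


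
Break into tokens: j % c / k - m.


Scan left to right, longest-match per lexeme
Tokens: ID(j), OP(%), ID(c), OP(/), ID(k), OP(-), ID(m)


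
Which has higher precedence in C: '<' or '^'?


'<' is relational (level 7); '^' is bitwise XOR (level 4)
Higher level binds tighter
'<' has higher precedence than '^'


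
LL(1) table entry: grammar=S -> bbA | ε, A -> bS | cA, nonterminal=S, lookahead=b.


For [S, b]: 'b' ∈ FIRST(bbA)
Entry: S -> bbA


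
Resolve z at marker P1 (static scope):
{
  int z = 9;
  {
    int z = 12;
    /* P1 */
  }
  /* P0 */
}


z declared in the same block as P1
z = 12


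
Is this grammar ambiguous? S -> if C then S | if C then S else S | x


dangling else: 'if C then if C then x else x' parses two ways
Ambiguous


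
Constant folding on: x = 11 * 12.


11 * 12 = 132 at compile time
Optimized: x = 132


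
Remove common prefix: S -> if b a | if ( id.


Common prefix: 'if'
Factored: S -> if S', S' -> b a | ( id


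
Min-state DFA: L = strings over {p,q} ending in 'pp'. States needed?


Track the longest suffix of input matching a prefix of 'pp': 3 classes (prefixes of length 0..2)
Minimal DFA: 3 states


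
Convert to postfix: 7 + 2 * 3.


* has higher precedence, evaluate 2*3 first
Postfix: 7 2 3 * +


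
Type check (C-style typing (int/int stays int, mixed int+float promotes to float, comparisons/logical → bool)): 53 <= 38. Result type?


Operand types: int <= int
Rule: comparison yields bool
Result type: bool


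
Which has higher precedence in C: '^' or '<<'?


'<<' is shift (level 8); '^' is bitwise XOR (level 4)
Higher level binds tighter
'<<' has higher precedence than '^'


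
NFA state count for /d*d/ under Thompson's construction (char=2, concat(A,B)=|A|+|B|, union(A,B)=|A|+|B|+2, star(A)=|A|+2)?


Syntax tree has 2 char leaf(s), 0 union(s), 1 star(s)
chars contribute 2×2 = 4; each union adds +2; each star adds +2
Total: 4 + 0 + 2 = 6 states


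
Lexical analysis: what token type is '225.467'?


Pattern: digits with a decimal point
Type: FLOAT_LITERAL


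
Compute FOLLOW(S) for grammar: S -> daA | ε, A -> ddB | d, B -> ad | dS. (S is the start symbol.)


$ ∈ FOLLOW(S). For each A -> αBβ: add FIRST(β)\{ε} to FOLLOW(B); if β nullable, add FOLLOW(A).
FOLLOW(S) = {$}


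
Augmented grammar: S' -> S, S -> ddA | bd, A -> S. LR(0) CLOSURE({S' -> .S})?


Start: S' -> .S
For each item with dot before a nonterminal B, add B -> .γ for every B-production
Closure: [S' -> .S, S -> .ddA, S -> .bd]


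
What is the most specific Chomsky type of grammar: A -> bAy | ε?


Single nonterminal LHS, but b^n y^n is not regular
Classification: Type 2 (Context-Free)


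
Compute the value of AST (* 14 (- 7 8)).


Evaluate inner: (- 7 8) = -1
Evaluate root: (* 14 -1) = -14
Result: -14


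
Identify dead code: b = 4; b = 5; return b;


first assignment to b is overwritten before any read
Dead: 'b = 4'


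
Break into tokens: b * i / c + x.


Scan left to right, longest-match per lexeme
Tokens: ID(b), OP(*), ID(i), OP(/), ID(c), OP(+), ID(x)


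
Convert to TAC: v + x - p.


Break into single-operator statements:
t1 = v + x
t2 = t1 - p


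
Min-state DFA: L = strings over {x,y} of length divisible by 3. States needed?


Track length mod 3: states 0..2, accept at 0
Minimal DFA: 3 states


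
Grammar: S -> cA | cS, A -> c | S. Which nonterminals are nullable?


A nonterminal is nullable iff some alternative derives ε (directly, or every symbol in it is nullable)
Nullable: {}


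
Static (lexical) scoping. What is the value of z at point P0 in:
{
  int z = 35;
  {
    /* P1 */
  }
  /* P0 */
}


z declared in the same block as P0
z = 35


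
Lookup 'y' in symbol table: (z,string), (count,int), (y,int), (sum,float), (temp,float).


Lookup 'y' → type int


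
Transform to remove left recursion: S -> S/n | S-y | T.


Left-recursive alternatives: S/n, S-y; non-recursive: T
Introduce S': S -> TS', S' -> /nS' | -yS' | ε


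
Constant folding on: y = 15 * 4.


15 * 4 = 60 at compile time
Optimized: y = 60


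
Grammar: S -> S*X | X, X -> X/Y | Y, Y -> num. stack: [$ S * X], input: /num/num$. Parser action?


'/' can extend X; shift to build X -> X/Y
Action: shift


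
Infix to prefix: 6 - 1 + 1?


left-to-right (same/higher precedence on left): tree is (+ (- 6 1) 1)
Prefix: + - 6 1 1


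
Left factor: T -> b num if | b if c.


Common prefix: 'b'
Factored: T -> b T', T' -> num if | if c


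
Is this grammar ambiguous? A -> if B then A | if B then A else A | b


dangling else: 'if B then if B then b else b' parses two ways
Ambiguous


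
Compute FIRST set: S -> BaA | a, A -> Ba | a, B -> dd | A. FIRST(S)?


Per alternative of S: FIRST(BaA) = {a, d}; FIRST(a) = {a}
FIRST(S) = {a, d}


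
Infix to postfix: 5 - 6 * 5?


* has higher precedence, evaluate 6*5 first
Postfix: 5 6 5 * -


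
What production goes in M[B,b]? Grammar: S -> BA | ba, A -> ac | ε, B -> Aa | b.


For [B, b]: 'b' ∈ FIRST(b)
Entry: B -> b


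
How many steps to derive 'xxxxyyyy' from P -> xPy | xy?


Derivation: P => xPy => xxPyy => xxxPyyy => xxxxyyyy
Steps: 4


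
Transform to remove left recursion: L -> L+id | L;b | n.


Left-recursive alternatives: L+id, L;b; non-recursive: n
Introduce L': L -> nL', L' -> +idL' | ;bL' | ε


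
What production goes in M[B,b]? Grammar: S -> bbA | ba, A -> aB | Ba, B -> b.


For [B, b]: 'b' ∈ FIRST(b)
Entry: B -> b


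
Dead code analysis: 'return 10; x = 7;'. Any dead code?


statement follows a return and is unreachable
Dead: 'x = 7'


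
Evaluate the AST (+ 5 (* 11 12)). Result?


Evaluate inner: (* 11 12) = 132
Evaluate root: (+ 5 132) = 137
Result: 137


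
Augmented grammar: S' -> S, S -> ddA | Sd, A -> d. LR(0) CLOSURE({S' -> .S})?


Start: S' -> .S
For each item with dot before a nonterminal B, add B -> .γ for every B-production
Closure: [S' -> .S, S -> .ddA, S -> .Sd]


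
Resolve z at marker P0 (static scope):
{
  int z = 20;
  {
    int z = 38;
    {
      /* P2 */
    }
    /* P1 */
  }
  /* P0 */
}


z declared in the same block as P0
z = 20


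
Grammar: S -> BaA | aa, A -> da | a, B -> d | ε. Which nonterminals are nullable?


A nonterminal is nullable iff some alternative derives ε (directly, or every symbol in it is nullable)
Nullable: {B}


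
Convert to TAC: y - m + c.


Break into single-operator statements:
t1 = y - m
t2 = t1 + c


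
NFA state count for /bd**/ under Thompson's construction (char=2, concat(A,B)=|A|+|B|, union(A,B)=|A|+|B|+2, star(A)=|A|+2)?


Syntax tree has 2 char leaf(s), 0 union(s), 2 star(s)
chars contribute 2×2 = 4; each union adds +2; each star adds +2
Total: 4 + 0 + 4 = 8 states


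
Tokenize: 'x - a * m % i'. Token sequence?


Scan left to right, longest-match per lexeme
Tokens: ID(x), OP(-), ID(a), OP(*), ID(m), OP(%), ID(i)


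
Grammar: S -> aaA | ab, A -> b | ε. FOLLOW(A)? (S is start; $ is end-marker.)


$ ∈ FOLLOW(S). For each A -> αBβ: add FIRST(β)\{ε} to FOLLOW(B); if β nullable, add FOLLOW(A).
FOLLOW(A) = {$}


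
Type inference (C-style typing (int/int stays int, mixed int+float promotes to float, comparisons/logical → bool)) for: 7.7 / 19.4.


Operand types: float / float
Rule: mixed int/float promotes to float; int/int stays int
Result type: float


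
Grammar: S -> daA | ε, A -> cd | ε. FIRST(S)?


Per alternative of S: FIRST(daA) = {d}; FIRST(ε) = {ε}
FIRST(S) = {d, ε}


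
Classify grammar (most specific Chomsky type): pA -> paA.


LHS has context (more than one symbol) and |LHS| ≤ |RHS|
Classification: Type 1 (Context-Sensitive)


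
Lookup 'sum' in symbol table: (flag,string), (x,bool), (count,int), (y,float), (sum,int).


Lookup 'sum' → type int


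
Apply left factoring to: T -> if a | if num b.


Common prefix: 'if'
Factored: T -> if T', T' -> a | num b


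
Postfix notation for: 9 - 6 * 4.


* has higher precedence, evaluate 6*4 first
Postfix: 9 6 4 * -


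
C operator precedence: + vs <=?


'+' is additive (level 9); '<=' is relational (level 7)
Higher level binds tighter
'+' has higher precedence than '<='


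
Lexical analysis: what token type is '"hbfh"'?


Pattern: double-quoted sequence
Type: STRING_LITERAL


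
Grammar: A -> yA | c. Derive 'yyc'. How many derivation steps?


Derivation: A => yA => yyA => yyc
Steps: 3


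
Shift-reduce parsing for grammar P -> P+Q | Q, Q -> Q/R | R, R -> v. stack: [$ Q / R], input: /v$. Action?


handle 'Q/R' on top
Action: reduce (Q -> Q/R)


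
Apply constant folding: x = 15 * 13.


15 * 13 = 195 at compile time
Optimized: x = 195


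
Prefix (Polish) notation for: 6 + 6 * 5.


'*' binds tighter: tree is (+ 6 (* 6 5))
Prefix: + 6 * 6 5


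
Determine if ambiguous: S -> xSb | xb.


balanced x^n…b^n: each string has a unique parse
Unambiguous


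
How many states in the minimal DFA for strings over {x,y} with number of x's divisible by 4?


Track (count of x) mod 4: states 0..3, accept at 0
Minimal DFA: 4 states


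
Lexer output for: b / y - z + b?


Scan left to right, longest-match per lexeme
Tokens: ID(b), OP(/), ID(y), OP(-), ID(z), OP(+), ID(b)


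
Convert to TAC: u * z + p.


Break into single-operator statements:
t1 = u * z
t2 = t1 + p


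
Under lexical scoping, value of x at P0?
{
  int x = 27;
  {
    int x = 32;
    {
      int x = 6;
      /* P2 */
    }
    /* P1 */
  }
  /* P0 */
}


x declared in the same block as P0
x = 27


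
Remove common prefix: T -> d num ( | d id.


Common prefix: 'd'
Factored: T -> d T', T' -> num ( | id


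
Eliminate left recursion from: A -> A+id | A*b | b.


Left-recursive alternatives: A+id, A*b; non-recursive: b
Introduce A': A -> bA', A' -> +idA' | *bA' | ε


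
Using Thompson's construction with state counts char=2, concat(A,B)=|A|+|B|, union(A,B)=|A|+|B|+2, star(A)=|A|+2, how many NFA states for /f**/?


Syntax tree has 1 char leaf(s), 0 union(s), 2 star(s)
chars contribute 1×2 = 2; each union adds +2; each star adds +2
Total: 2 + 0 + 4 = 6 states


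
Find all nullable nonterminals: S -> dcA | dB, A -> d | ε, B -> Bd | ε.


A nonterminal is nullable iff some alternative derives ε (directly, or every symbol in it is nullable)
Nullable: {A, B}


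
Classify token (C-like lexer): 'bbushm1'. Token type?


Pattern: letter/underscore followed by alphanumerics, not a keyword
Type: IDENTIFIER


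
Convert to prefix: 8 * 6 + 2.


left-to-right (same/higher precedence on left): tree is (+ (* 8 6) 2)
Prefix: + * 8 6 2


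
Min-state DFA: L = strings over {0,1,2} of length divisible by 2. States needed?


Track length mod 2: states 0..1, accept at 0
Minimal DFA: 2 states


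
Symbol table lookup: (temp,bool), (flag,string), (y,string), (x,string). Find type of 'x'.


Lookup 'x' → type string


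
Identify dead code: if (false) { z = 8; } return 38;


condition is constant false, so the whole block is unreachable
Dead: 'if (false) { z = 8; }'


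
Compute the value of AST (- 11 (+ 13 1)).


Evaluate inner: (+ 13 1) = 14
Evaluate root: (- 11 14) = -3
Result: -3


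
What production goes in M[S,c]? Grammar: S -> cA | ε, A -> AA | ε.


For [S, c]: 'c' ∈ FIRST(cA)
Entry: S -> cA


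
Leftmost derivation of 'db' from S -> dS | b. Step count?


Derivation: S => dS => db
Steps: 2


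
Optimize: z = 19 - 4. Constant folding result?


19 - 4 = 15 at compile time
Optimized: z = 15


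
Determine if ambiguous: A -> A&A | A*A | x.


'x&x*x' has two parse trees (no precedence encoded between & and *)
Ambiguous


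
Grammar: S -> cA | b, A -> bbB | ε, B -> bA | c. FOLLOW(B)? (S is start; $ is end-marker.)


$ ∈ FOLLOW(S). For each A -> αBβ: add FIRST(β)\{ε} to FOLLOW(B); if β nullable, add FOLLOW(A).
FOLLOW(B) = {$}


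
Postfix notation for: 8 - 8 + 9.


Left to right (same or higher precedence on left)
Postfix: 8 8 - 9 +


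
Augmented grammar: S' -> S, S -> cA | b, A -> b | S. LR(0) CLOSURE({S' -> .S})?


Start: S' -> .S
For each item with dot before a nonterminal B, add B -> .γ for every B-production
Closure: [S' -> .S, S -> .cA, S -> .b]


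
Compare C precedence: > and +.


'+' is additive (level 9); '>' is relational (level 7)
Higher level binds tighter
'+' has higher precedence than '>'


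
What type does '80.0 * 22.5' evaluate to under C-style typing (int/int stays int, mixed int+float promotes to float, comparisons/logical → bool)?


Operand types: float * float
Rule: mixed int/float promotes to float; int/int stays int
Result type: float


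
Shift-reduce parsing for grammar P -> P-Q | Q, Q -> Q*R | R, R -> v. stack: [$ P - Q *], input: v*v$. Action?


no handle; shift 'v'
Action: shift


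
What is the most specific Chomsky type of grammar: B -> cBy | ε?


Single nonterminal LHS, but c^n y^n is not regular
Classification: Type 2 (Context-Free)


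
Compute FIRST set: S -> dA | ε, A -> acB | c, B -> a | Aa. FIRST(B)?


Per alternative of B: FIRST(a) = {a}; FIRST(Aa) = {a, c}
FIRST(B) = {a, c}


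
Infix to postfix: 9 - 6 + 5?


Left to right (same or higher precedence on left)
Postfix: 9 6 - 5 +


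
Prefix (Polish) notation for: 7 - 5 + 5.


left-to-right (same/higher precedence on left): tree is (+ (- 7 5) 5)
Prefix: + - 7 5 5


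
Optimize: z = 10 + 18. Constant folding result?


10 + 18 = 28 at compile time
Optimized: z = 28


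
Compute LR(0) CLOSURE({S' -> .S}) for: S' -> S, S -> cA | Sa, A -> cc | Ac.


Start: S' -> .S
For each item with dot before a nonterminal B, add B -> .γ for every B-production
Closure: [S' -> .S, S -> .cA, S -> .Sa]


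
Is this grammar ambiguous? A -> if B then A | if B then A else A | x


dangling else: 'if B then if B then x else x' parses two ways
Ambiguous


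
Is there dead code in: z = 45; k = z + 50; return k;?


z is read by k's definition; k is returned
No dead code


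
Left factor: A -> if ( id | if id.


Common prefix: 'if'
Factored: A -> if A', A' -> ( id | id


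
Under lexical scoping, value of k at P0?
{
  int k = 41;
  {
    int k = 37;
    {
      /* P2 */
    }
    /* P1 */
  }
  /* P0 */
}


k declared in the same block as P0
k = 41


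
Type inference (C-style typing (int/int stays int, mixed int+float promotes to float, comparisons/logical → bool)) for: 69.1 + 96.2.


Operand types: float + float
Rule: mixed int/float promotes to float; int/int stays int
Result type: float


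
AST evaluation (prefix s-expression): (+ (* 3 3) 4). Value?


Evaluate inner: (* 3 3) = 9
Evaluate root: (+ 9 4) = 13
Result: 13


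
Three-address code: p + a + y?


Break into single-operator statements:
t1 = p + a
t2 = t1 + y


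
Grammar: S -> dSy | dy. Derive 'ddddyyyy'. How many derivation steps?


Derivation: S => dSy => ddSyy => dddSyyy => ddddyyyy
Steps: 4


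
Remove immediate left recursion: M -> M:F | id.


Left-recursive alternatives: M:F; non-recursive: id
Introduce M': M -> idM', M' -> :FM' | ε


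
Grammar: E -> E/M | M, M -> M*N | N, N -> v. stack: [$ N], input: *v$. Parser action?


'N' (not preceded by M*) is the handle for M -> N
Action: reduce (M -> N)


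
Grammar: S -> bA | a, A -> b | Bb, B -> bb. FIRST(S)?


Per alternative of S: FIRST(bA) = {b}; FIRST(a) = {a}
FIRST(S) = {a, b}


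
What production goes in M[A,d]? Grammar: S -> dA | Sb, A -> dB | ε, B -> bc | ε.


For [A, d]: 'd' ∈ FIRST(dB)
Entry: A -> dB


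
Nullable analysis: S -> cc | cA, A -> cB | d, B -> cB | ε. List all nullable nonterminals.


A nonterminal is nullable iff some alternative derives ε (directly, or every symbol in it is nullable)
Nullable: {B}


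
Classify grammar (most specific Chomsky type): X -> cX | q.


Right-linear: every RHS is a terminal or a terminal followed by one nonterminal
Classification: Type 3 (Regular)


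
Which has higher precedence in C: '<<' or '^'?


'<<' is shift (level 8); '^' is bitwise XOR (level 4)
Higher level binds tighter
'<<' has higher precedence than '^'


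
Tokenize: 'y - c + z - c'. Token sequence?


Scan left to right, longest-match per lexeme
Tokens: ID(y), OP(-), ID(c), OP(+), ID(z), OP(-), ID(c)


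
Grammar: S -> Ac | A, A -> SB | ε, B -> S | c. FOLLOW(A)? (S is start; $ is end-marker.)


$ ∈ FOLLOW(S). For each A -> αBβ: add FIRST(β)\{ε} to FOLLOW(B); if β nullable, add FOLLOW(A).
FOLLOW(A) = {$, c}


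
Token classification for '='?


Pattern: operator symbol
Type: OPERATOR


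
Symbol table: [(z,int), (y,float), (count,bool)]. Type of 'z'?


Lookup 'z' → type int


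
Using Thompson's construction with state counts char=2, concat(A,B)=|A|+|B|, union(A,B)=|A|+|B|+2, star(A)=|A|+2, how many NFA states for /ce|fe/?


Syntax tree has 4 char leaf(s), 1 union(s), 0 star(s)
chars contribute 4×2 = 8; each union adds +2; each star adds +2
Total: 8 + 2 + 0 = 10 states


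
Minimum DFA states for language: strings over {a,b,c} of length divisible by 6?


Track length mod 6: states 0..5, accept at 0
Minimal DFA: 6 states


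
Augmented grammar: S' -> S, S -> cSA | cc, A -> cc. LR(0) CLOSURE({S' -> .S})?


Start: S' -> .S
For each item with dot before a nonterminal B, add B -> .γ for every B-production
Closure: [S' -> .S, S -> .cSA, S -> .cc]


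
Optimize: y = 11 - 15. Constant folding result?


11 - 15 = -4 at compile time
Optimized: y = -4


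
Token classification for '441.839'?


Pattern: digits with a decimal point
Type: FLOAT_LITERAL


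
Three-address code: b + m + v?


Break into single-operator statements:
t1 = b + m
t2 = t1 + v


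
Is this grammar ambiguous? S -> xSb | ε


balanced x^n…b^n: each string has a unique parse
Unambiguous


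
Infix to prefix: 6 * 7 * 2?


left-to-right (same/higher precedence on left): tree is (* (* 6 7) 2)
Prefix: * * 6 7 2


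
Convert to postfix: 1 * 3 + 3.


Left to right (same or higher precedence on left)
Postfix: 1 3 * 3 +


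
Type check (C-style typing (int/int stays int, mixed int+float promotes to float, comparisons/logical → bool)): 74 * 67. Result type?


Operand types: int * int
Rule: mixed int/float promotes to float; int/int stays int
Result type: int


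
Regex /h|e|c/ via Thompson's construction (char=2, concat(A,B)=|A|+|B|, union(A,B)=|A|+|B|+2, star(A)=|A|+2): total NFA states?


Syntax tree has 3 char leaf(s), 2 union(s), 0 star(s)
chars contribute 3×2 = 6; each union adds +2; each star adds +2
Total: 6 + 4 + 0 = 10 states


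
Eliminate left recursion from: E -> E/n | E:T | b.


Left-recursive alternatives: E/n, E:T; non-recursive: b
Introduce E': E -> bE', E' -> /nE' | :TE' | ε


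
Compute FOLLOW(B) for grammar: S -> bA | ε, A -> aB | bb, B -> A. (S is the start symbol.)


$ ∈ FOLLOW(S). For each A -> αBβ: add FIRST(β)\{ε} to FOLLOW(B); if β nullable, add FOLLOW(A).
FOLLOW(B) = {$}


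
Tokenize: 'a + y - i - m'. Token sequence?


Scan left to right, longest-match per lexeme
Tokens: ID(a), OP(+), ID(y), OP(-), ID(i), OP(-), ID(m)


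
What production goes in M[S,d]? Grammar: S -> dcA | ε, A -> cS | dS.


For [S, d]: 'd' ∈ FIRST(dcA)
Entry: S -> dcA


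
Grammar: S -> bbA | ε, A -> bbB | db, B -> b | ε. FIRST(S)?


Per alternative of S: FIRST(bbA) = {b}; FIRST(ε) = {ε}
FIRST(S) = {b, ε}


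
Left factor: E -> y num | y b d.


Common prefix: 'y'
Factored: E -> y E', E' -> num | b d


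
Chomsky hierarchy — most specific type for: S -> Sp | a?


Left-linear: every RHS is a terminal or one nonterminal followed by a terminal
Classification: Type 3 (Regular)


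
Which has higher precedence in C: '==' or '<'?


'<' is relational (level 7); '==' is equality (level 6)
Higher level binds tighter
'<' has higher precedence than '=='


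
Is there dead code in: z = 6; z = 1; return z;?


first assignment to z is overwritten before any read
Dead: 'z = 6'


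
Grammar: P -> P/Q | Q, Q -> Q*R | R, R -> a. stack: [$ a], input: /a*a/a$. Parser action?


'a' on top is the handle for R -> a
Action: reduce (R -> a)


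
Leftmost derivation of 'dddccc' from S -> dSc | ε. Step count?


Derivation: S => dSc => ddScc => dddSccc => dddccc
Steps: 4


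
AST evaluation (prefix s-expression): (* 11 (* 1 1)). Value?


Evaluate inner: (* 1 1) = 1
Evaluate root: (* 11 1) = 11
Result: 11


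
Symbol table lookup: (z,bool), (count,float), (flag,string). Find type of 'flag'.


Lookup 'flag' → type string


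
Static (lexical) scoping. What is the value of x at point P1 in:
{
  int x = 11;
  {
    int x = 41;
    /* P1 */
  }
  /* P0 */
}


x declared in the same block as P1
x = 41


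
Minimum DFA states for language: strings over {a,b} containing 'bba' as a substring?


KMP-style automaton: 3 progress states + 1 absorbing accept = 4
Minimal DFA: 4 states


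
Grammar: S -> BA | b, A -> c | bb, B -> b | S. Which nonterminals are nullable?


A nonterminal is nullable iff some alternative derives ε (directly, or every symbol in it is nullable)
Nullable: {}


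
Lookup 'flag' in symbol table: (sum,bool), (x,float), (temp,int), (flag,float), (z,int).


Lookup 'flag' → type float


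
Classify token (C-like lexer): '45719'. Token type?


Pattern: digits only
Type: INTEGER_LITERAL


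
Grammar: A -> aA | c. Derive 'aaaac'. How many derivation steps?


Derivation: A => aA => aaA => aaaA => aaaaA => aaaac
Steps: 5


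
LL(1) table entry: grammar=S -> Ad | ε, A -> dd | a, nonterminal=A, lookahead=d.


For [A, d]: 'd' ∈ FIRST(dd)
Entry: A -> dd


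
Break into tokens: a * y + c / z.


Scan left to right, longest-match per lexeme
Tokens: ID(a), OP(*), ID(y), OP(+), ID(c), OP(/), ID(z)


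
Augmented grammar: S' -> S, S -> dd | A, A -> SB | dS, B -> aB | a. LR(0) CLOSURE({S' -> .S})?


Start: S' -> .S
For each item with dot before a nonterminal B, add B -> .γ for every B-production
Closure: [S' -> .S, S -> .dd, S -> .A, A -> .SB, A -> .dS]


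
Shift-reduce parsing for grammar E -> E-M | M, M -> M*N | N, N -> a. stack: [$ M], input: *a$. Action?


shift '*' to continue M -> M*N
Action: shift


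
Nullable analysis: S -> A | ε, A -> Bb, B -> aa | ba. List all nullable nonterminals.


A nonterminal is nullable iff some alternative derives ε (directly, or every symbol in it is nullable)
Nullable: {S}


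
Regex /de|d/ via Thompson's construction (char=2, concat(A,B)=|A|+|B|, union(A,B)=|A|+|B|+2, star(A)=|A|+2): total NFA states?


Syntax tree has 3 char leaf(s), 1 union(s), 0 star(s)
chars contribute 3×2 = 6; each union adds +2; each star adds +2
Total: 6 + 2 + 0 = 8 states


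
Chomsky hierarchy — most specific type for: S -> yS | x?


Right-linear: every RHS is a terminal or a terminal followed by one nonterminal
Classification: Type 3 (Regular)


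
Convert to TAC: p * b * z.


Break into single-operator statements:
t1 = p * b
t2 = t1 * z


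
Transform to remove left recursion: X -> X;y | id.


Left-recursive alternatives: X;y; non-recursive: id
Introduce X': X -> idX', X' -> ;yX' | ε


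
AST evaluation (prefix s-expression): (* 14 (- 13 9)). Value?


Evaluate inner: (- 13 9) = 4
Evaluate root: (* 14 4) = 56
Result: 56


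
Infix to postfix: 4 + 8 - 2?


Left to right (same or higher precedence on left)
Postfix: 4 8 + 2 -


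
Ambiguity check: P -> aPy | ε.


balanced a^n…y^n: each string has a unique parse
Unambiguous


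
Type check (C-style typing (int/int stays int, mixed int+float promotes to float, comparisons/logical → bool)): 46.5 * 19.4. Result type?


Operand types: float * float
Rule: mixed int/float promotes to float; int/int stays int
Result type: float


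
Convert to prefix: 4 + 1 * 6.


'*' binds tighter: tree is (+ 4 (* 1 6))
Prefix: + 4 * 1 6


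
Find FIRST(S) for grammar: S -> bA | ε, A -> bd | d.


Per alternative of S: FIRST(bA) = {b}; FIRST(ε) = {ε}
FIRST(S) = {b, ε}


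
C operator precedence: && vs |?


'|' is bitwise OR (level 3); '&&' is logical AND (level 2)
Higher level binds tighter
'|' has higher precedence than '&&'


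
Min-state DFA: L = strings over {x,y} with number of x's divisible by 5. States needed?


Track (count of x) mod 5: states 0..4, accept at 0
Minimal DFA: 5 states


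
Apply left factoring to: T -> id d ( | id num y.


Common prefix: 'id'
Factored: T -> id T', T' -> d ( | num y


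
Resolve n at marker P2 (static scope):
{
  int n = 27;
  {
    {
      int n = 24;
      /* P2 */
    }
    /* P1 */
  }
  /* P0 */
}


n declared in the same block as P2
n = 24


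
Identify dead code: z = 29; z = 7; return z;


first assignment to z is overwritten before any read
Dead: 'z = 29'


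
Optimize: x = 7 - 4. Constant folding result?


7 - 4 = 3 at compile time
Optimized: x = 3


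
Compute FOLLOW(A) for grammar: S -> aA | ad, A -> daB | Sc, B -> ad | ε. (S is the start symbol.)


$ ∈ FOLLOW(S). For each A -> αBβ: add FIRST(β)\{ε} to FOLLOW(B); if β nullable, add FOLLOW(A).
FOLLOW(A) = {$, c}


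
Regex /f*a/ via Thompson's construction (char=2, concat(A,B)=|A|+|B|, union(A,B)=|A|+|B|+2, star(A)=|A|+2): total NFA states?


Syntax tree has 2 char leaf(s), 0 union(s), 1 star(s)
chars contribute 2×2 = 4; each union adds +2; each star adds +2
Total: 4 + 0 + 2 = 6 states


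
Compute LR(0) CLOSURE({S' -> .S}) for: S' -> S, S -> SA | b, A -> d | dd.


Start: S' -> .S
For each item with dot before a nonterminal B, add B -> .γ for every B-production
Closure: [S' -> .S, S -> .SA, S -> .b]


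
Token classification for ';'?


Pattern: delimiter/punctuation
Type: PUNCTUATION


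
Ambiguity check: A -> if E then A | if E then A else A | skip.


dangling else: 'if E then if E then skip else skip' parses two ways
Ambiguous


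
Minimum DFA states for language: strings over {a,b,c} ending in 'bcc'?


Track the longest suffix of input matching a prefix of 'bcc': 4 classes (prefixes of length 0..3)
Minimal DFA: 4 states


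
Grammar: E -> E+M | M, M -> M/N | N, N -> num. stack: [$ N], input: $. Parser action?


'N' (not preceded by M/) is the handle for M -> N
Action: reduce (M -> N)


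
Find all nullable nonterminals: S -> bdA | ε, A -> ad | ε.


A nonterminal is nullable iff some alternative derives ε (directly, or every symbol in it is nullable)
Nullable: {A, S}


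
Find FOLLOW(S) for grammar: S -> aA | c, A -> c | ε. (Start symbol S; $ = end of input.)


$ ∈ FOLLOW(S). For each A -> αBβ: add FIRST(β)\{ε} to FOLLOW(B); if β nullable, add FOLLOW(A).
FOLLOW(S) = {$}


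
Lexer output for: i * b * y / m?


Scan left to right, longest-match per lexeme
Tokens: ID(i), OP(*), ID(b), OP(*), ID(y), OP(/), ID(m)


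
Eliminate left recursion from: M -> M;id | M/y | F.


Left-recursive alternatives: M;id, M/y; non-recursive: F
Introduce M': M -> FM', M' -> ;idM' | /yM' | ε


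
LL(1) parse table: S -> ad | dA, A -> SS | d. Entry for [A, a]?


For [A, a]: 'a' ∈ FIRST(SS)
Entry: A -> SS


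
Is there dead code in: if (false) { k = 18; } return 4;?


condition is constant false, so the whole block is unreachable
Dead: 'if (false) { k = 18; }'


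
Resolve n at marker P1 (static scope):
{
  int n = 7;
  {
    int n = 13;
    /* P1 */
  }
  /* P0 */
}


n declared in the same block as P1
n = 13


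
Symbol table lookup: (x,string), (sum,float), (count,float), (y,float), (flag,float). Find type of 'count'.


Lookup 'count' → type float


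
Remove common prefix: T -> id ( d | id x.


Common prefix: 'id'
Factored: T -> id T', T' -> ( d | x


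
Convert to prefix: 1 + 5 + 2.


left-to-right (same/higher precedence on left): tree is (+ (+ 1 5) 2)
Prefix: + + 1 5 2


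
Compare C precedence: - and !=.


'-' is additive (level 9); '!=' is equality (level 6)
Higher level binds tighter
'-' has higher precedence than '!='


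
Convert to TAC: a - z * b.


Break into single-operator statements:
t1 = z * b
t2 = a - t1


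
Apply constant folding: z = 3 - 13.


3 - 13 = -10 at compile time
Optimized: z = -10


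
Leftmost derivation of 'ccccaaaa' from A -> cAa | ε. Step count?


Derivation: A => cAa => ccAaa => cccAaaa => ccccAaaaa => ccccaaaa
Steps: 5


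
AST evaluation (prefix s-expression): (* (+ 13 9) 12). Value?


Evaluate inner: (+ 13 9) = 22
Evaluate root: (* 22 12) = 264
Result: 264


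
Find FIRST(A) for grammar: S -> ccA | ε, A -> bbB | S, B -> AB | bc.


Per alternative of A: FIRST(bbB) = {b}; FIRST(S) = {c, ε}
FIRST(A) = {b, c, ε}


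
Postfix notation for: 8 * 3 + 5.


Left to right (same or higher precedence on left)
Postfix: 8 3 * 5 +


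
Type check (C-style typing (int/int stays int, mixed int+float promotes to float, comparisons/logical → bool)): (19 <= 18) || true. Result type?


Operand types: bool || bool
Rule: logical operators take bool operands and yield bool
Result type: bool


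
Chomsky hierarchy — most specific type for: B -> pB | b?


Right-linear: every RHS is a terminal or a terminal followed by one nonterminal
Classification: Type 3 (Regular)


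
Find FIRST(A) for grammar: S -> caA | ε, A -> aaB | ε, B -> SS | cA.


Per alternative of A: FIRST(aaB) = {a}; FIRST(ε) = {ε}
FIRST(A) = {a, ε}


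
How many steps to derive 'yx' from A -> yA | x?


Derivation: A => yA => yx
Steps: 2


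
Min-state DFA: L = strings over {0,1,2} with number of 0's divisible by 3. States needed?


Track (count of 0) mod 3: states 0..2, accept at 0
Minimal DFA: 3 states


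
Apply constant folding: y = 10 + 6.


10 + 6 = 16 at compile time
Optimized: y = 16


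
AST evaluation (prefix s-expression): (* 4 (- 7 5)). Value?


Evaluate inner: (- 7 5) = 2
Evaluate root: (* 4 2) = 8
Result: 8


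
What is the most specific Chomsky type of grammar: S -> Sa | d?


Left-linear: every RHS is a terminal or one nonterminal followed by a terminal
Classification: Type 3 (Regular)
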